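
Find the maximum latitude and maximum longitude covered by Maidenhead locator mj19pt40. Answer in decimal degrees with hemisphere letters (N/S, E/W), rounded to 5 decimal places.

9.79583° N, 63.29167° E

Field M=12, J=9: +12·20° lon, +9·10° lat → SW at lon 60°, lat 0°.
Square 1, 9: +1·2° lon, +9·1° lat → SW at lon 62°, lat 9°.
Subsquare p=15, t=19: +15·0.0833333° lon, +19·0.0416667° lat → SW at lon 63.25°, lat 9.79167°.
Extended square 4, 0: +4·0.00833333° lon, +0·0.00416667° lat → SW at lon 63.2833°, lat 9.79167°.
Cell spans 0.00833333° lon × 0.00416667° lat. NE corner is SW corner plus one full cell.
latitude 9.79583° N, longitude 63.29167° E.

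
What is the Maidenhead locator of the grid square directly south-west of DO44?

Longitude square 4; −1 → 3.
Latitude square 4; −1 → 3.

DO33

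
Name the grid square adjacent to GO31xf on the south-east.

Longitude subsquare x = 23; +1 → 24, wraps to 0 = a, carry into square.
Longitude square 3; +1 → 4.
Latitude subsquare f = 5; −1 → 4 = e.

GO41ae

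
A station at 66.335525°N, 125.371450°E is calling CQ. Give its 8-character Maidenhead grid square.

PP26qi40

Offset from 180°W / 90°S: lon 305.37145°, lat 156.33553°.
Field: 305.37145/20 → 15 → P, 156.33553/10 → 15 → P; chars PP.
Square: 5.37145/2 → 2, 6.33553/1 → 6; chars 26.
Subsquare: 1.37145/0.0833333 → 16 → q, 0.33553/0.0416667 → 8 → i; chars qi.
Extended square: 0.03812/0.00833333 → 4, 0.00219/0.00416667 → 0; chars 40.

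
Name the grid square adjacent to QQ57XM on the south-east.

QQ67al

Longitude subsquare x = 23; +1 → 24, wraps to 0 = a, carry into square.
Longitude square 5; +1 → 6.
Latitude subsquare m = 12; −1 → 11 = l.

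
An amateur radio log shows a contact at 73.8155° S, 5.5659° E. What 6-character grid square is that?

JB26se

Add 180° to longitude and 90° to latitude: 185.5659, 16.1845.
Field: lon ⌊185.5659/20⌋ = 9 → J; lat ⌊16.1845/10⌋ = 1 → B.
Square: lon ⌊5.5659/2⌋ = 2; lat ⌊6.1845/1⌋ = 6.
Subsquare: lon ⌊1.5659/0.0833333⌋ = 18 → s; lat ⌊0.1845/0.0416667⌋ = 4 → e.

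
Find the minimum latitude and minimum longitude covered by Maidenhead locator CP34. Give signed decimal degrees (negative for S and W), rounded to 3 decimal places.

64.000, -134.000

Field C=2, P=15: +2·20° lon, +15·10° lat → SW at lon -140°, lat 60°.
Square 3, 4: +3·2° lon, +4·1° lat → SW at lon -134°, lat 64°.
latitude 64.000, longitude -134.000.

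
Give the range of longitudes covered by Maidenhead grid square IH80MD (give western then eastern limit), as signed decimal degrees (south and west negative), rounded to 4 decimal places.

Field I=8, H=7: +8·20° lon, +7·10° lat → SW at lon -20°, lat -20°.
Square 8, 0: +8·2° lon, +0·1° lat → SW at lon -4°, lat -20°.
Subsquare m=12, d=3: +12·0.0833333° lon, +3·0.0416667° lat → SW at lon -3°, lat -19.875°.
Cell spans 0.0833333° lon × 0.0416667° lat.
west -3.0000, east -2.9167.

-3.0000, -2.9167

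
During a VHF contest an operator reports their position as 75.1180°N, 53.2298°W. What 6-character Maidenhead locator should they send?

Add 180° to longitude and 90° to latitude: 126.7702, 165.1180.
Field: 126.7702/20 → 6 → G, 165.1180/10 → 16 → Q; chars GQ.
Square: 6.7702/2 → 3, 5.1180/1 → 5; chars 35.
Subsquare: 0.7702/0.0833333 → 9 → j, 0.1180/0.0416667 → 2 → c; chars jc.

GQ35jc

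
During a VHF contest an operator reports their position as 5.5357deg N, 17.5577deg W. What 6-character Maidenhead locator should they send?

Offset from 180°W / 90°S: lon 162.4423°, lat 95.5357°.
Field (20°×10°, letters A–R): 162.4423/20 → 8 → I, 95.5357/10 → 9 → J; chars IJ.
Square (2°×1°, digits 0–9): 2.4423/2 → 1, 5.5357/1 → 5; chars 15.
Subsquare (5′×2.5′, letters a–x): 0.4423/0.0833333 → 5 → f, 0.5357/0.0416667 → 12 → m; chars fm.

IJ15fm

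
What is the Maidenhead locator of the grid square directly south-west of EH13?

EH02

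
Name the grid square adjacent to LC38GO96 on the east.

Longitude extended square 9; +1 → 10, wraps to 0, carry into subsquare.
Longitude subsquare g = 6; +1 → 7 = h.
The latitude characters are unchanged.

LC38ho06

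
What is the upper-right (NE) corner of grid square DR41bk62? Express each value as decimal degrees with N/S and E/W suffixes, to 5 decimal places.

81.42917° N, 111.85833° W

Field D=3, R=17: +3·20° lon, +17·10° lat → SW at lon -120°, lat 80°.
Square 4, 1: +4·2° lon, +1·1° lat → SW at lon -112°, lat 81°.
Subsquare b=1, k=10: +1·0.0833333° lon, +10·0.0416667° lat → SW at lon -111.917°, lat 81.4167°.
Extended square 6, 2: +6·0.00833333° lon, +2·0.00416667° lat → SW at lon -111.867°, lat 81.425°.
Cell spans 0.00833333° lon × 0.00416667° lat. NE corner is SW corner plus one full cell.
latitude 81.42917° N, longitude 111.85833° W.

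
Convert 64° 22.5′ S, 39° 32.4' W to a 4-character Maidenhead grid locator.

Add 180° to longitude and 90° to latitude: 140.46, 25.62.
Field: 140.46/20 → 7 → H, 25.62/10 → 2 → C; chars HC.
Square: 0.46/2 → 0, 5.62/1 → 5; chars 05.

HC05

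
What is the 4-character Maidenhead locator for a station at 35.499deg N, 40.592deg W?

GM95

Add 180° to longitude and 90° to latitude: 139.41, 125.50.
Field: 139.41/20 → 6 → G, 125.50/10 → 12 → M; chars GM.
Square: 19.41/2 → 9, 5.50/1 → 5; chars 95.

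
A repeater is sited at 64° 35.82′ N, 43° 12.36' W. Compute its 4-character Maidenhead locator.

Offset from 180°W / 90°S: lon 136.79°, lat 154.60°.
Field: lon ⌊136.79/20⌋ = 6 → G; lat ⌊154.60/10⌋ = 15 → P.
Square: lon ⌊16.79/2⌋ = 8; lat ⌊4.60/1⌋ = 4.

GP84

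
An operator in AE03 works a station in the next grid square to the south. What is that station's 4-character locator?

Latitude square 3; −1 → 2.
The longitude characters are unchanged.

AE02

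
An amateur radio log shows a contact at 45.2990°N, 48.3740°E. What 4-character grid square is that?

LN45

Offset from 180°W / 90°S: lon 228.37°, lat 135.30°.
Field: lon ⌊228.37/20⌋ = 11 → L; lat ⌊135.30/10⌋ = 13 → N.
Square: lon ⌊8.37/2⌋ = 4; lat ⌊5.30/1⌋ = 5.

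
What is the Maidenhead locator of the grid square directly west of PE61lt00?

PE61kt90

Longitude extended square 0; −1 → -1, wraps to 9, carry into subsquare.
Longitude subsquare l = 11; −1 → 10 = k.
The latitude characters are unchanged.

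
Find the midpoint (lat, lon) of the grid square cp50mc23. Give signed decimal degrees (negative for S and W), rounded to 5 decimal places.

Field C=2, P=15: +2·20° lon, +15·10° lat → SW at lon -140°, lat 60°.
Square 5, 0: +5·2° lon, +0·1° lat → SW at lon -130°, lat 60°.
Subsquare m=12, c=2: +12·0.0833333° lon, +2·0.0416667° lat → SW at lon -129°, lat 60.0833°.
Extended square 2, 3: +2·0.00833333° lon, +3·0.00416667° lat → SW at lon -128.983°, lat 60.0958°.
Cell spans 0.00833333° lon × 0.00416667° lat. Centre is SW corner plus half of each.
latitude 60.09792, longitude -128.97917.

60.09792, -128.97917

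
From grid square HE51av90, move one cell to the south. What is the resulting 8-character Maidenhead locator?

HE51au99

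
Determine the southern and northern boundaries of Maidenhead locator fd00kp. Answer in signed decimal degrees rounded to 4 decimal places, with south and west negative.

Field F=5, D=3: +5·20° lon, +3·10° lat → SW at lon -80°, lat -60°.
Square 0, 0: +0·2° lon, +0·1° lat → SW at lon -80°, lat -60°.
Subsquare k=10, p=15: +10·0.0833333° lon, +15·0.0416667° lat → SW at lon -79.1667°, lat -59.375°.
Cell spans 0.0833333° lon × 0.0416667° lat.
south -59.3750, north -59.3333.

-59.3750, -59.3333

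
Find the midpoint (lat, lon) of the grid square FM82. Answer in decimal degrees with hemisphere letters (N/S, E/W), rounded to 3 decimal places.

32.500° N, 63.000° W

Field F=5, M=12: +5·20° lon, +12·10° lat → SW at lon -80°, lat 30°.
Square 8, 2: +8·2° lon, +2·1° lat → SW at lon -64°, lat 32°.
Cell spans 2° lon × 1° lat. Centre is SW corner plus half of each.
latitude 32.500° N, longitude 63.000° W.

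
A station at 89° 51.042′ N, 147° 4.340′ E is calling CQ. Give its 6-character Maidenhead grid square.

QR39mu

Add 180° to longitude and 90° to latitude: 327.0723, 179.8507.
Field: lon ⌊327.0723/20⌋ = 16 → Q; lat ⌊179.8507/10⌋ = 17 → R.
Square: lon ⌊7.0723/2⌋ = 3; lat ⌊9.8507/1⌋ = 9.
Subsquare: lon ⌊1.0723/0.0833333⌋ = 12 → m; lat ⌊0.8507/0.0416667⌋ = 20 → u.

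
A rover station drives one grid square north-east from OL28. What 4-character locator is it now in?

OL39

Longitude square 2; +1 → 3.
Latitude square 8; +1 → 9.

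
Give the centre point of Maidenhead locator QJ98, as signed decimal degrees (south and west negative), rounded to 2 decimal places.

Field Q=16, J=9: +16·20° lon, +9·10° lat → SW at lon 140°, lat 0°.
Square 9, 8: +9·2° lon, +8·1° lat → SW at lon 158°, lat 8°.
Cell spans 2° lon × 1° lat. Centre is SW corner plus half of each.
latitude 8.50, longitude 159.00.

8.50, 159.00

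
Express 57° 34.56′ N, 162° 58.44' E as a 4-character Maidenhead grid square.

RO17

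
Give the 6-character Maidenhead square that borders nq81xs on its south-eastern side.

NQ91ar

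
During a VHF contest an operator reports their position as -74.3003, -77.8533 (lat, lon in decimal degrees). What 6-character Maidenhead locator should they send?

FB15bq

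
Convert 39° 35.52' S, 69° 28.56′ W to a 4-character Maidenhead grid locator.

FF50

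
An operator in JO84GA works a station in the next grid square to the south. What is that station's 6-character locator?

Latitude subsquare a = 0; −1 → -1, wraps to 23 = x, carry into square.
Latitude square 4; −1 → 3.
The longitude characters are unchanged.

JO83gx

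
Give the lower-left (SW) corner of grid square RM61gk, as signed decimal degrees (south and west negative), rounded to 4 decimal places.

31.4167, 172.5000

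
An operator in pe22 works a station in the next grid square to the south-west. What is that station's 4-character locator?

Longitude square 2; −1 → 1.
Latitude square 2; −1 → 1.

PE11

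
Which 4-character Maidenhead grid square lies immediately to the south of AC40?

AB49

Latitude square 0; −1 → -1, wraps to 9, carry into field.
Latitude field C = 2; −1 → 1 = B.
The longitude characters are unchanged.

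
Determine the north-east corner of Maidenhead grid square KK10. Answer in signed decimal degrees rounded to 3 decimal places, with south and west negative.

Field K=10, K=10: +10·20° lon, +10·10° lat → SW at lon 20°, lat 10°.
Square 1, 0: +1·2° lon, +0·1° lat → SW at lon 22°, lat 10°.
Cell spans 2° lon × 1° lat. NE corner is SW corner plus one full cell.
latitude 11.000, longitude 24.000.

11.000, 24.000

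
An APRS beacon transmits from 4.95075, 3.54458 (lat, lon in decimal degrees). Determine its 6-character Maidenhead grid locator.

JJ14sw

Offset from 180°W / 90°S: lon 183.5446°, lat 94.9507°.
Field (20°×10°, letters A–R): 183.5446/20 → 9 → J, 94.9507/10 → 9 → J; chars JJ.
Square (2°×1°, digits 0–9): 3.5446/2 → 1, 4.9507/1 → 4; chars 14.
Subsquare (5′×2.5′, letters a–x): 1.5446/0.0833333 → 18 → s, 0.9507/0.0416667 → 22 → w; chars sw.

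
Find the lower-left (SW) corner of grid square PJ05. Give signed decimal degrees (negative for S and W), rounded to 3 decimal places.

5.000, 120.000

Field P=15, J=9: +15·20° lon, +9·10° lat → SW at lon 120°, lat 0°.
Square 0, 5: +0·2° lon, +5·1° lat → SW at lon 120°, lat 5°.
latitude 5.000, longitude 120.000.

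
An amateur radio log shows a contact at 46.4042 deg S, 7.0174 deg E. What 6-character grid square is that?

JE33mo

Shift to the Maidenhead origin (180°W, 90°S): lon 187.0174, lat 43.5958.
Field: lon ⌊187.0174/20⌋ = 9 → J; lat ⌊43.5958/10⌋ = 4 → E.
Square: lon ⌊7.0174/2⌋ = 3; lat ⌊3.5958/1⌋ = 3.
Subsquare: lon ⌊1.0174/0.0833333⌋ = 12 → m; lat ⌊0.5958/0.0416667⌋ = 14 → o.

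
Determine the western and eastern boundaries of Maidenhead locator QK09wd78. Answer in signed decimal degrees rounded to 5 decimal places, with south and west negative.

Field Q=16, K=10: +16·20° lon, +10·10° lat → SW at lon 140°, lat 10°.
Square 0, 9: +0·2° lon, +9·1° lat → SW at lon 140°, lat 19°.
Subsquare w=22, d=3: +22·0.0833333° lon, +3·0.0416667° lat → SW at lon 141.833°, lat 19.125°.
Extended square 7, 8: +7·0.00833333° lon, +8·0.00416667° lat → SW at lon 141.892°, lat 19.1583°.
Cell spans 0.00833333° lon × 0.00416667° lat.
west 141.89167, east 141.90000.

141.89167, 141.90000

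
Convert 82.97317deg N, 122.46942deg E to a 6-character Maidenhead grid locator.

PR12fx

Offset from 180°W / 90°S: lon 302.4694°, lat 172.9732°.
Field (20°×10°, letters A–R): lon ⌊302.4694/20⌋ = 15 → P; lat ⌊172.9732/10⌋ = 17 → R.
Square (2°×1°, digits 0–9): lon ⌊2.4694/2⌋ = 1; lat ⌊2.9732/1⌋ = 2.
Subsquare (5′×2.5′, letters a–x): lon ⌊0.4694/0.0833333⌋ = 5 → f; lat ⌊0.9732/0.0416667⌋ = 23 → x.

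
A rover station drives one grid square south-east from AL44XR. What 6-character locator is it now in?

Longitude subsquare x = 23; +1 → 24, wraps to 0 = a, carry into square.
Longitude square 4; +1 → 5.
Latitude subsquare r = 17; −1 → 16 = q.

AL54aq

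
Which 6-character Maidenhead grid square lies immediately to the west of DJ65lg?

DJ65kg

Longitude subsquare l = 11; −1 → 10 = k.
The latitude characters are unchanged.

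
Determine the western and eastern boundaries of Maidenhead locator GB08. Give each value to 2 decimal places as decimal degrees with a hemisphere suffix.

60.00° W, 58.00° W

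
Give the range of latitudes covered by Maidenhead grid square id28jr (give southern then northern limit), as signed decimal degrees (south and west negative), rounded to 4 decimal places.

Field I=8, D=3: +8·20° lon, +3·10° lat → SW at lon -20°, lat -60°.
Square 2, 8: +2·2° lon, +8·1° lat → SW at lon -16°, lat -52°.
Subsquare j=9, r=17: +9·0.0833333° lon, +17·0.0416667° lat → SW at lon -15.25°, lat -51.2917°.
Cell spans 0.0833333° lon × 0.0416667° lat.
south -51.2917, north -51.2500.

-51.2917, -51.2500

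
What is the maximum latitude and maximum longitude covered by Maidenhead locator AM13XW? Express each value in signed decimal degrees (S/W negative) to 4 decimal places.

33.9583, -176.0000

Field A=0, M=12: +0·20° lon, +12·10° lat → SW at lon -180°, lat 30°.
Square 1, 3: +1·2° lon, +3·1° lat → SW at lon -178°, lat 33°.
Subsquare x=23, w=22: +23·0.0833333° lon, +22·0.0416667° lat → SW at lon -176.083°, lat 33.9167°.
Cell spans 0.0833333° lon × 0.0416667° lat. NE corner is SW corner plus one full cell.
latitude 33.9583, longitude -176.0000.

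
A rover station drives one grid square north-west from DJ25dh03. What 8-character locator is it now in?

Longitude extended square 0; −1 → -1, wraps to 9, carry into subsquare.
Longitude subsquare d = 3; −1 → 2 = c.
Latitude extended square 3; +1 → 4.

DJ25ch94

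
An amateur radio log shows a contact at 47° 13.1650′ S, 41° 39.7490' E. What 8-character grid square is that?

Shift to the Maidenhead origin (180°W, 90°S): lon 221.66248, lat 42.78058.
Field: 221.66248/20 → 11 → L, 42.78058/10 → 4 → E; chars LE.
Square: 1.66248/2 → 0, 2.78058/1 → 2; chars 02.
Subsquare: 1.66248/0.0833333 → 19 → t, 0.78058/0.0416667 → 18 → s; chars ts.
Extended square: 0.07915/0.00833333 → 9, 0.03058/0.00416667 → 7; chars 97.

LE02ts97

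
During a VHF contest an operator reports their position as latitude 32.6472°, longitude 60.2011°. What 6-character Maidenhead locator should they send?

MM02cp

Offset from 180°W / 90°S: lon 240.2011°, lat 122.6472°.
Field: 240.2011/20 → 12 → M, 122.6472/10 → 12 → M; chars MM.
Square: 0.2011/2 → 0, 2.6472/1 → 2; chars 02.
Subsquare: 0.2011/0.0833333 → 2 → c, 0.6472/0.0416667 → 15 → p; chars cp.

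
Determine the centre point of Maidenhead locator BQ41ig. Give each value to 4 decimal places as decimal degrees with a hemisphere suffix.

71.2708° N, 151.2917° W

Field B=1, Q=16: +1·20° lon, +16·10° lat → SW at lon -160°, lat 70°.
Square 4, 1: +4·2° lon, +1·1° lat → SW at lon -152°, lat 71°.
Subsquare i=8, g=6: +8·0.0833333° lon, +6·0.0416667° lat → SW at lon -151.333°, lat 71.25°.
Cell spans 0.0833333° lon × 0.0416667° lat. Centre is SW corner plus half of each.
latitude 71.2708° N, longitude 151.2917° W.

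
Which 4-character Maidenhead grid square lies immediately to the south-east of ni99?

Longitude square 9; +1 → 10, wraps to 0, carry into field.
Longitude field N = 13; +1 → 14 = O.
Latitude square 9; −1 → 8.

OI08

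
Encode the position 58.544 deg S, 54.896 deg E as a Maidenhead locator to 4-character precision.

LD71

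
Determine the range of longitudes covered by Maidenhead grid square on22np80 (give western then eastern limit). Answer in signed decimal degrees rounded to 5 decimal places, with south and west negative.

105.15000, 105.15833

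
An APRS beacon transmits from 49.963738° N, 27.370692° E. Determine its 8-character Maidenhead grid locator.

KN39qx41

Offset from 180°W / 90°S: lon 207.37069°, lat 139.96374°.
Field: lon ⌊207.37069/20⌋ = 10 → K; lat ⌊139.96374/10⌋ = 13 → N.
Square: lon ⌊7.37069/2⌋ = 3; lat ⌊9.96374/1⌋ = 9.
Subsquare: lon ⌊1.37069/0.0833333⌋ = 16 → q; lat ⌊0.96374/0.0416667⌋ = 23 → x.
Extended square: lon ⌊0.03736/0.00833333⌋ = 4; lat ⌊0.00540/0.00416667⌋ = 1.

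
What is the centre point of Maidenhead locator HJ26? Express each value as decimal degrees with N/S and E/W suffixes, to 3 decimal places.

6.500° N, 35.000° W

Field H=7, J=9: +7·20° lon, +9·10° lat → SW at lon -40°, lat 0°.
Square 2, 6: +2·2° lon, +6·1° lat → SW at lon -36°, lat 6°.
Cell spans 2° lon × 1° lat. Centre is SW corner plus half of each.
latitude 6.500° N, longitude 35.000° W.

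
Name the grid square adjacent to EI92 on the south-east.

FI01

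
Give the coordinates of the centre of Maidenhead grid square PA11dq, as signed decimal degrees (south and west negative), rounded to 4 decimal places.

Field P=15, A=0: +15·20° lon, +0·10° lat → SW at lon 120°, lat -90°.
Square 1, 1: +1·2° lon, +1·1° lat → SW at lon 122°, lat -89°.
Subsquare d=3, q=16: +3·0.0833333° lon, +16·0.0416667° lat → SW at lon 122.25°, lat -88.3333°.
Cell spans 0.0833333° lon × 0.0416667° lat. Centre is SW corner plus half of each.
latitude -88.3125, longitude 122.2917.

-88.3125, 122.2917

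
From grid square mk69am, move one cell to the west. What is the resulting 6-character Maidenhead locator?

Longitude subsquare a = 0; −1 → -1, wraps to 23 = x, carry into square.
Longitude square 6; −1 → 5.
The latitude characters are unchanged.

MK59xm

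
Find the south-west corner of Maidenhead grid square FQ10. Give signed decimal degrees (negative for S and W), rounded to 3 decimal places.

70.000, -78.000

Field F=5, Q=16: +5·20° lon, +16·10° lat → SW at lon -80°, lat 70°.
Square 1, 0: +1·2° lon, +0·1° lat → SW at lon -78°, lat 70°.
latitude 70.000, longitude -78.000.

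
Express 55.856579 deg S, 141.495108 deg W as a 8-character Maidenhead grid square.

Shift to the Maidenhead origin (180°W, 90°S): lon 38.50489, lat 34.14342.
Field (20°×10°, letters A–R): lon ⌊38.50489/20⌋ = 1 → B; lat ⌊34.14342/10⌋ = 3 → D.
Square (2°×1°, digits 0–9): lon ⌊18.50489/2⌋ = 9; lat ⌊4.14342/1⌋ = 4.
Subsquare (5′×2.5′, letters a–x): lon ⌊0.50489/0.0833333⌋ = 6 → g; lat ⌊0.14342/0.0416667⌋ = 3 → d.
Extended square (30″×15″, digits 0–9): lon ⌊0.00489/0.00833333⌋ = 0; lat ⌊0.01842/0.00416667⌋ = 4.

BD94gd04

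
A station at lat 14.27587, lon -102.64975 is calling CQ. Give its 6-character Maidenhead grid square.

Shift to the Maidenhead origin (180°W, 90°S): lon 77.3503, lat 104.2759.
Field: 77.3503/20 → 3 → D, 104.2759/10 → 10 → K; chars DK.
Square: 17.3503/2 → 8, 4.2759/1 → 4; chars 84.
Subsquare: 1.3503/0.0833333 → 16 → q, 0.2759/0.0416667 → 6 → g; chars qg.

DK84qg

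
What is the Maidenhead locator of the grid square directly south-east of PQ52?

PQ61

Longitude square 5; +1 → 6.
Latitude square 2; −1 → 1.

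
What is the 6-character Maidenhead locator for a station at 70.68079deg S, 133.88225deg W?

CB39bh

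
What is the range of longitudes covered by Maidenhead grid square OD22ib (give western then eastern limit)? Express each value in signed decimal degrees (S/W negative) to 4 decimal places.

Field O=14, D=3: +14·20° lon, +3·10° lat → SW at lon 100°, lat -60°.
Square 2, 2: +2·2° lon, +2·1° lat → SW at lon 104°, lat -58°.
Subsquare i=8, b=1: +8·0.0833333° lon, +1·0.0416667° lat → SW at lon 104.667°, lat -57.9583°.
Cell spans 0.0833333° lon × 0.0416667° lat.
west 104.6667, east 104.7500.

104.6667, 104.7500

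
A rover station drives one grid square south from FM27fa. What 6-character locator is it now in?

Latitude subsquare a = 0; −1 → -1, wraps to 23 = x, carry into square.
Latitude square 7; −1 → 6.
The longitude characters are unchanged.

FM26fx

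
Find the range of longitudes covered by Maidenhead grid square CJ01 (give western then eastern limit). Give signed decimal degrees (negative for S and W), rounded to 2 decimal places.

-140.00, -138.00

Field C=2, J=9: +2·20° lon, +9·10° lat → SW at lon -140°, lat 0°.
Square 0, 1: +0·2° lon, +1·1° lat → SW at lon -140°, lat 1°.
Cell spans 2° lon × 1° lat.
west -140.00, east -138.00.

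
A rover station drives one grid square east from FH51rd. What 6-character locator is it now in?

FH51sd

Longitude subsquare r = 17; +1 → 18 = s.
The latitude characters are unchanged.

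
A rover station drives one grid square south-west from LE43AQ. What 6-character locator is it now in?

LE33xp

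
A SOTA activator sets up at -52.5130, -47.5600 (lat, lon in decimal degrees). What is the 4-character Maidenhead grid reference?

GD67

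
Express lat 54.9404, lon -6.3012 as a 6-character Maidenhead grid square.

Offset from 180°W / 90°S: lon 173.6988°, lat 144.9404°.
Field (20°×10°, letters A–R): 173.6988/20 → 8 → I, 144.9404/10 → 14 → O; chars IO.
Square (2°×1°, digits 0–9): 13.6988/2 → 6, 4.9404/1 → 4; chars 64.
Subsquare (5′×2.5′, letters a–x): 1.6988/0.0833333 → 20 → u, 0.9404/0.0416667 → 22 → w; chars uw.

IO64uw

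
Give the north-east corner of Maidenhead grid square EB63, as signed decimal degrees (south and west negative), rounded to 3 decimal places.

Field E=4, B=1: +4·20° lon, +1·10° lat → SW at lon -100°, lat -80°.
Square 6, 3: +6·2° lon, +3·1° lat → SW at lon -88°, lat -77°.
Cell spans 2° lon × 1° lat. NE corner is SW corner plus one full cell.
latitude -76.000, longitude -86.000.

-76.000, -86.000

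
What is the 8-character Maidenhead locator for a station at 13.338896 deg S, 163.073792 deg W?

Offset from 180°W / 90°S: lon 16.92621°, lat 76.66110°.
Field (20°×10°, letters A–R): 16.92621/20 → 0 → A, 76.66110/10 → 7 → H; chars AH.
Square (2°×1°, digits 0–9): 16.92621/2 → 8, 6.66110/1 → 6; chars 86.
Subsquare (5′×2.5′, letters a–x): 0.92621/0.0833333 → 11 → l, 0.66110/0.0416667 → 15 → p; chars lp.
Extended square (30″×15″, digits 0–9): 0.00954/0.00833333 → 1, 0.03610/0.00416667 → 8; chars 18.

AH86lp18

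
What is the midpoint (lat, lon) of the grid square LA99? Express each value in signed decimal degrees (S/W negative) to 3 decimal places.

-80.500, 59.000

Field L=11, A=0: +11·20° lon, +0·10° lat → SW at lon 40°, lat -90°.
Square 9, 9: +9·2° lon, +9·1° lat → SW at lon 58°, lat -81°.
Cell spans 2° lon × 1° lat. Centre is SW corner plus half of each.
latitude -80.500, longitude 59.000.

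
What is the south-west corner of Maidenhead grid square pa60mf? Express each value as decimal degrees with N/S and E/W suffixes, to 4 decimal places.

Field P=15, A=0: +15·20° lon, +0·10° lat → SW at lon 120°, lat -90°.
Square 6, 0: +6·2° lon, +0·1° lat → SW at lon 132°, lat -90°.
Subsquare m=12, f=5: +12·0.0833333° lon, +5·0.0416667° lat → SW at lon 133°, lat -89.7917°.
latitude 89.7917° S, longitude 133.0000° E.

89.7917° S, 133.0000° E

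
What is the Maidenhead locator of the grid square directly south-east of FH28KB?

Longitude subsquare k = 10; +1 → 11 = l.
Latitude subsquare b = 1; −1 → 0 = a.

FH28la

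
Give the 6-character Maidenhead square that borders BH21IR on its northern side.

Latitude subsquare r = 17; +1 → 18 = s.
The longitude characters are unchanged.

BH21is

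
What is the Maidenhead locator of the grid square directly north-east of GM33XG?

Longitude subsquare x = 23; +1 → 24, wraps to 0 = a, carry into square.
Longitude square 3; +1 → 4.
Latitude subsquare g = 6; +1 → 7 = h.

GM43ah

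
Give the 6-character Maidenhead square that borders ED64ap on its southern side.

ED64ao

Latitude subsquare p = 15; −1 → 14 = o.
The longitude characters are unchanged.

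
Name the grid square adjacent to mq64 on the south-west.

MQ53

Longitude square 6; −1 → 5.
Latitude square 4; −1 → 3.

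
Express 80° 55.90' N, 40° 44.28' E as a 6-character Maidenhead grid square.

LR00iw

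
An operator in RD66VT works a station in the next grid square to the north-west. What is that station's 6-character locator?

RD66uu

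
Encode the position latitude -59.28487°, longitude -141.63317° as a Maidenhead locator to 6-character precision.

Add 180° to longitude and 90° to latitude: 38.3668, 30.7151.
Field: 38.3668/20 → 1 → B, 30.7151/10 → 3 → D; chars BD.
Square: 18.3668/2 → 9, 0.7151/1 → 0; chars 90.
Subsquare: 0.3668/0.0833333 → 4 → e, 0.7151/0.0416667 → 17 → r; chars er.

BD90er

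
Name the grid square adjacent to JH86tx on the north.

JH87ta

Latitude subsquare x = 23; +1 → 24, wraps to 0 = a, carry into square.
Latitude square 6; +1 → 7.
The longitude characters are unchanged.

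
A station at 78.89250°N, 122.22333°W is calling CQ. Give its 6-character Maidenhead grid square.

CQ88vv

Offset from 180°W / 90°S: lon 57.7767°, lat 168.8925°.
Field (20°×10°, letters A–R): 57.7767/20 → 2 → C, 168.8925/10 → 16 → Q; chars CQ.
Square (2°×1°, digits 0–9): 17.7767/2 → 8, 8.8925/1 → 8; chars 88.
Subsquare (5′×2.5′, letters a–x): 1.7767/0.0833333 → 21 → v, 0.8925/0.0416667 → 21 → v; chars vv.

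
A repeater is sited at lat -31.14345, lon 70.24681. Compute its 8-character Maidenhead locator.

MF58cu95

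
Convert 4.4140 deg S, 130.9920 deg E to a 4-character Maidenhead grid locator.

PI55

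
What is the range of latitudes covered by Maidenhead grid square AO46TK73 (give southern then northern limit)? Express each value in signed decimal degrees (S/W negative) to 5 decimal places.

56.42917, 56.43333

Field A=0, O=14: +0·20° lon, +14·10° lat → SW at lon -180°, lat 50°.
Square 4, 6: +4·2° lon, +6·1° lat → SW at lon -172°, lat 56°.
Subsquare t=19, k=10: +19·0.0833333° lon, +10·0.0416667° lat → SW at lon -170.417°, lat 56.4167°.
Extended square 7, 3: +7·0.00833333° lon, +3·0.00416667° lat → SW at lon -170.358°, lat 56.4292°.
Cell spans 0.00833333° lon × 0.00416667° lat.
south 56.42917, north 56.43333.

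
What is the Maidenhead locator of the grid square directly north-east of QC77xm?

QC87an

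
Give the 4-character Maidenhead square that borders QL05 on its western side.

Longitude square 0; −1 → -1, wraps to 9, carry into field.
Longitude field Q = 16; −1 → 15 = P.
The latitude characters are unchanged.

PL95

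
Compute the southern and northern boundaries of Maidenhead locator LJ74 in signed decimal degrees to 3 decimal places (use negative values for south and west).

4.000, 5.000

Field L=11, J=9: +11·20° lon, +9·10° lat → SW at lon 40°, lat 0°.
Square 7, 4: +7·2° lon, +4·1° lat → SW at lon 54°, lat 4°.
Cell spans 2° lon × 1° lat.
south 4.000, north 5.000.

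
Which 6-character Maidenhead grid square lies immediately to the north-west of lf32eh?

LF32di

Longitude subsquare e = 4; −1 → 3 = d.
Latitude subsquare h = 7; +1 → 8 = i.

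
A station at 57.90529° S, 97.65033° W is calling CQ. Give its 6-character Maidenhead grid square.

Shift to the Maidenhead origin (180°W, 90°S): lon 82.3497, lat 32.0947.
Field: 82.3497/20 → 4 → E, 32.0947/10 → 3 → D; chars ED.
Square: 2.3497/2 → 1, 2.0947/1 → 2; chars 12.
Subsquare: 0.3497/0.0833333 → 4 → e, 0.0947/0.0416667 → 2 → c; chars ec.

ED12ec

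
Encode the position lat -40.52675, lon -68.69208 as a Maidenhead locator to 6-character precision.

FE59pl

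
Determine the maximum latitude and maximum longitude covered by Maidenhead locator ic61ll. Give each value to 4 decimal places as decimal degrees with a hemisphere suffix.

68.5000° S, 7.0000° W

Field I=8, C=2: +8·20° lon, +2·10° lat → SW at lon -20°, lat -70°.
Square 6, 1: +6·2° lon, +1·1° lat → SW at lon -8°, lat -69°.
Subsquare l=11, l=11: +11·0.0833333° lon, +11·0.0416667° lat → SW at lon -7.08333°, lat -68.5417°.
Cell spans 0.0833333° lon × 0.0416667° lat. NE corner is SW corner plus one full cell.
latitude 68.5000° S, longitude 7.0000° W.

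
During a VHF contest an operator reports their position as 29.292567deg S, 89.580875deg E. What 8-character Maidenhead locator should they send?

Shift to the Maidenhead origin (180°W, 90°S): lon 269.58087, lat 60.70743.
Field: 269.58087/20 → 13 → N, 60.70743/10 → 6 → G; chars NG.
Square: 9.58087/2 → 4, 0.70743/1 → 0; chars 40.
Subsquare: 1.58087/0.0833333 → 18 → s, 0.70743/0.0416667 → 16 → q; chars sq.
Extended square: 0.08087/0.00833333 → 9, 0.04077/0.00416667 → 9; chars 99.

NG40sq99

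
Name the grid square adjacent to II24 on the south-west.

II13

Longitude square 2; −1 → 1.
Latitude square 4; −1 → 3.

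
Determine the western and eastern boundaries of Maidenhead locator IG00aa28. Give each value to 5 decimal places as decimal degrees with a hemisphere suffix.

Field I=8, G=6: +8·20° lon, +6·10° lat → SW at lon -20°, lat -30°.
Square 0, 0: +0·2° lon, +0·1° lat → SW at lon -20°, lat -30°.
Subsquare a=0, a=0: +0·0.0833333° lon, +0·0.0416667° lat → SW at lon -20°, lat -30°.
Extended square 2, 8: +2·0.00833333° lon, +8·0.00416667° lat → SW at lon -19.9833°, lat -29.9667°.
Cell spans 0.00833333° lon × 0.00416667° lat.
west 19.98333° W, east 19.97500° W.

19.98333° W, 19.97500° W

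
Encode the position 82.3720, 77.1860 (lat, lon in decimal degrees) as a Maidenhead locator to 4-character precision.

Shift to the Maidenhead origin (180°W, 90°S): lon 257.19, lat 172.37.
Field: 257.19/20 → 12 → M, 172.37/10 → 17 → R; chars MR.
Square: 17.19/2 → 8, 2.37/1 → 2; chars 82.

MR82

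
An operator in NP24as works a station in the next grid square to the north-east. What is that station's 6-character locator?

NP24bt

Longitude subsquare a = 0; +1 → 1 = b.
Latitude subsquare s = 18; +1 → 19 = t.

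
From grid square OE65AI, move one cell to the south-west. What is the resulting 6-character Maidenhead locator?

Longitude subsquare a = 0; −1 → -1, wraps to 23 = x, carry into square.
Longitude square 6; −1 → 5.
Latitude subsquare i = 8; −1 → 7 = h.

OE55xh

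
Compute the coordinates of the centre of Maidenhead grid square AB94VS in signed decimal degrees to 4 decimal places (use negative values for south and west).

-75.2292, -160.2083

Field A=0, B=1: +0·20° lon, +1·10° lat → SW at lon -180°, lat -80°.
Square 9, 4: +9·2° lon, +4·1° lat → SW at lon -162°, lat -76°.
Subsquare v=21, s=18: +21·0.0833333° lon, +18·0.0416667° lat → SW at lon -160.25°, lat -75.25°.
Cell spans 0.0833333° lon × 0.0416667° lat. Centre is SW corner plus half of each.
latitude -75.2292, longitude -160.2083.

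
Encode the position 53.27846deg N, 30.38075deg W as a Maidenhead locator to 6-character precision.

Add 180° to longitude and 90° to latitude: 149.6192, 143.2785.
Field: lon ⌊149.6192/20⌋ = 7 → H; lat ⌊143.2785/10⌋ = 14 → O.
Square: lon ⌊9.6192/2⌋ = 4; lat ⌊3.2785/1⌋ = 3.
Subsquare: lon ⌊1.6192/0.0833333⌋ = 19 → t; lat ⌊0.2785/0.0416667⌋ = 6 → g.

HO43tg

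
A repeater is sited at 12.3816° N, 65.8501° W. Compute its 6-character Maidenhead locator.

Offset from 180°W / 90°S: lon 114.1499°, lat 102.3816°.
Field: lon ⌊114.1499/20⌋ = 5 → F; lat ⌊102.3816/10⌋ = 10 → K.
Square: lon ⌊14.1499/2⌋ = 7; lat ⌊2.3816/1⌋ = 2.
Subsquare: lon ⌊0.1499/0.0833333⌋ = 1 → b; lat ⌊0.3816/0.0416667⌋ = 9 → j.

FK72bj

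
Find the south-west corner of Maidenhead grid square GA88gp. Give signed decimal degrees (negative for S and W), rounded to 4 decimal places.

-81.3750, -43.5000

Field G=6, A=0: +6·20° lon, +0·10° lat → SW at lon -60°, lat -90°.
Square 8, 8: +8·2° lon, +8·1° lat → SW at lon -44°, lat -82°.
Subsquare g=6, p=15: +6·0.0833333° lon, +15·0.0416667° lat → SW at lon -43.5°, lat -81.375°.
latitude -81.3750, longitude -43.5000.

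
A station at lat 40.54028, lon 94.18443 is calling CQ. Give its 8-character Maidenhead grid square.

Add 180° to longitude and 90° to latitude: 274.18443, 130.54028.
Field: 274.18443/20 → 13 → N, 130.54028/10 → 13 → N; chars NN.
Square: 14.18443/2 → 7, 0.54028/1 → 0; chars 70.
Subsquare: 0.18443/0.0833333 → 2 → c, 0.54028/0.0416667 → 12 → m; chars cm.
Extended square: 0.01776/0.00833333 → 2, 0.04028/0.00416667 → 9; chars 29.

NN70cm29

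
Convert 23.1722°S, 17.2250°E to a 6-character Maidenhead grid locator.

JG86ot

Add 180° to longitude and 90° to latitude: 197.2250, 66.8278.
Field: lon ⌊197.2250/20⌋ = 9 → J; lat ⌊66.8278/10⌋ = 6 → G.
Square: lon ⌊17.2250/2⌋ = 8; lat ⌊6.8278/1⌋ = 6.
Subsquare: lon ⌊1.2250/0.0833333⌋ = 14 → o; lat ⌊0.8278/0.0416667⌋ = 19 → t.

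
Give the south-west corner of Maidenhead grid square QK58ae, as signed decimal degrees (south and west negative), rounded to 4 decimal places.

Field Q=16, K=10: +16·20° lon, +10·10° lat → SW at lon 140°, lat 10°.
Square 5, 8: +5·2° lon, +8·1° lat → SW at lon 150°, lat 18°.
Subsquare a=0, e=4: +0·0.0833333° lon, +4·0.0416667° lat → SW at lon 150°, lat 18.1667°.
latitude 18.1667, longitude 150.0000.

18.1667, 150.0000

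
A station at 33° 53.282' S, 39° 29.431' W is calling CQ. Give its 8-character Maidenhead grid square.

HF06gc16

Add 180° to longitude and 90° to latitude: 140.50948, 56.11197.
Field: lon ⌊140.50948/20⌋ = 7 → H; lat ⌊56.11197/10⌋ = 5 → F.
Square: lon ⌊0.50948/2⌋ = 0; lat ⌊6.11197/1⌋ = 6.
Subsquare: lon ⌊0.50948/0.0833333⌋ = 6 → g; lat ⌊0.11197/0.0416667⌋ = 2 → c.
Extended square: lon ⌊0.00948/0.00833333⌋ = 1; lat ⌊0.02863/0.00416667⌋ = 6.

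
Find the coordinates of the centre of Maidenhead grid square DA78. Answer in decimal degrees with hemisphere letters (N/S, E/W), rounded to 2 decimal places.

81.50° S, 105.00° W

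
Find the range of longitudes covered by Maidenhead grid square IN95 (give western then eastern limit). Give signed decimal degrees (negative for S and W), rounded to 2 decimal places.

Field I=8, N=13: +8·20° lon, +13·10° lat → SW at lon -20°, lat 40°.
Square 9, 5: +9·2° lon, +5·1° lat → SW at lon -2°, lat 45°.
Cell spans 2° lon × 1° lat.
west -2.00, east 0.00.

-2.00, 0.00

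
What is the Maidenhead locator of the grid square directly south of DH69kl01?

DH69kl00

Latitude extended square 1; −1 → 0.
The longitude characters are unchanged.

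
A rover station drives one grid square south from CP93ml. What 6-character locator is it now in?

CP93mk

Latitude subsquare l = 11; −1 → 10 = k.
The longitude characters are unchanged.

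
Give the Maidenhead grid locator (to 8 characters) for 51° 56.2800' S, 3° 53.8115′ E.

JD18wb74

Shift to the Maidenhead origin (180°W, 90°S): lon 183.89686, lat 38.06200.
Field (20°×10°, letters A–R): 183.89686/20 → 9 → J, 38.06200/10 → 3 → D; chars JD.
Square (2°×1°, digits 0–9): 3.89686/2 → 1, 8.06200/1 → 8; chars 18.
Subsquare (5′×2.5′, letters a–x): 1.89686/0.0833333 → 22 → w, 0.06200/0.0416667 → 1 → b; chars wb.
Extended square (30″×15″, digits 0–9): 0.06353/0.00833333 → 7, 0.02033/0.00416667 → 4; chars 74.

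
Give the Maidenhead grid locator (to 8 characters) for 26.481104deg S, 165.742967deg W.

Offset from 180°W / 90°S: lon 14.25703°, lat 63.51890°.
Field: lon ⌊14.25703/20⌋ = 0 → A; lat ⌊63.51890/10⌋ = 6 → G.
Square: lon ⌊14.25703/2⌋ = 7; lat ⌊3.51890/1⌋ = 3.
Subsquare: lon ⌊0.25703/0.0833333⌋ = 3 → d; lat ⌊0.51890/0.0416667⌋ = 12 → m.
Extended square: lon ⌊0.00703/0.00833333⌋ = 0; lat ⌊0.01890/0.00416667⌋ = 4.

AG73dm04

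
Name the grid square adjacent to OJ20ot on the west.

OJ20nt

Longitude subsquare o = 14; −1 → 13 = n.
The latitude characters are unchanged.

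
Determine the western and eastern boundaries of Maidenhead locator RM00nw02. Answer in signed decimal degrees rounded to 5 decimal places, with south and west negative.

Field R=17, M=12: +17·20° lon, +12·10° lat → SW at lon 160°, lat 30°.
Square 0, 0: +0·2° lon, +0·1° lat → SW at lon 160°, lat 30°.
Subsquare n=13, w=22: +13·0.0833333° lon, +22·0.0416667° lat → SW at lon 161.083°, lat 30.9167°.
Extended square 0, 2: +0·0.00833333° lon, +2·0.00416667° lat → SW at lon 161.083°, lat 30.925°.
Cell spans 0.00833333° lon × 0.00416667° lat.
west 161.08333, east 161.09167.

161.08333, 161.09167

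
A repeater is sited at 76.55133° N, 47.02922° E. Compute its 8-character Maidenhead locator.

Add 180° to longitude and 90° to latitude: 227.02922, 166.55133.
Field (20°×10°, letters A–R): lon ⌊227.02922/20⌋ = 11 → L; lat ⌊166.55133/10⌋ = 16 → Q.
Square (2°×1°, digits 0–9): lon ⌊7.02922/2⌋ = 3; lat ⌊6.55133/1⌋ = 6.
Subsquare (5′×2.5′, letters a–x): lon ⌊1.02922/0.0833333⌋ = 12 → m; lat ⌊0.55133/0.0416667⌋ = 13 → n.
Extended square (30″×15″, digits 0–9): lon ⌊0.02922/0.00833333⌋ = 3; lat ⌊0.00966/0.00416667⌋ = 2.

LQ36mn32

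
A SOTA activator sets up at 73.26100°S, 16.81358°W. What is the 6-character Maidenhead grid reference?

Shift to the Maidenhead origin (180°W, 90°S): lon 163.1864, lat 16.7390.
Field: 163.1864/20 → 8 → I, 16.7390/10 → 1 → B; chars IB.
Square: 3.1864/2 → 1, 6.7390/1 → 6; chars 16.
Subsquare: 1.1864/0.0833333 → 14 → o, 0.7390/0.0416667 → 17 → r; chars or.

IB16or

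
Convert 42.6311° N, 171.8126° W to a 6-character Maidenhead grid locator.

Offset from 180°W / 90°S: lon 8.1874°, lat 132.6311°.
Field: lon ⌊8.1874/20⌋ = 0 → A; lat ⌊132.6311/10⌋ = 13 → N.
Square: lon ⌊8.1874/2⌋ = 4; lat ⌊2.6311/1⌋ = 2.
Subsquare: lon ⌊0.1874/0.0833333⌋ = 2 → c; lat ⌊0.6311/0.0416667⌋ = 15 → p.

AN42cp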